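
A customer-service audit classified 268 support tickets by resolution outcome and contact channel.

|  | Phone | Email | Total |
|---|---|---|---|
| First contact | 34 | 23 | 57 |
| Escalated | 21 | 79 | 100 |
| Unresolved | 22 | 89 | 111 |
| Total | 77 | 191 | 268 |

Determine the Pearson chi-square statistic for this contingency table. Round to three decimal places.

Grand total N = 268.
Expected counts (row total × column total / N):
  First contact, Phone: 57×77/268 = 16.37687
  First contact, Email: 57×191/268 = 40.62313
  Escalated, Phone: 100×77/268 = 28.73134
  Escalated, Email: 100×191/268 = 71.26866
  Unresolved, Phone: 111×77/268 = 31.89179
  Unresolved, Email: 111×191/268 = 79.10821
Contributions (O − E)²/E:
  (34 − 16.37687)²/16.37687 = 18.9642
  (23 − 40.62313)²/40.62313 = 7.6453
  (21 − 28.73134)²/28.73134 = 2.0804
  (79 − 71.26866)²/71.26866 = 0.8387
  (22 − 31.89179)²/31.89179 = 3.0681
  (89 − 79.10821)²/79.10821 = 1.2369
χ² = 18.9642 + 7.6453 + 2.0804 + 0.8387 + 3.0681 + 1.2369 = 33.834

33.834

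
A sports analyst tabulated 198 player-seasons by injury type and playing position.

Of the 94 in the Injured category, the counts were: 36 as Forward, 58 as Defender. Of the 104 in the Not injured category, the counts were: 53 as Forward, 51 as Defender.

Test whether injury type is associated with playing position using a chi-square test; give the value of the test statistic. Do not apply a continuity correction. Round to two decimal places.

Row totals: 94, 104. Column totals: 89, 109. Grand total N = 198.
Expected counts (row total × column total / N):
  Injured, Forward: 94×89/198 = 42.253
  Injured, Defender: 94×109/198 = 51.747
  Not injured, Forward: 104×89/198 = 46.747
  Not injured, Defender: 104×109/198 = 57.253
Contributions (O − E)²/E:
  (36 − 42.253)²/42.253 = 0.9254
  (58 − 51.747)²/51.747 = 0.7556
  (53 − 46.747)²/46.747 = 0.8364
  (51 − 57.253)²/57.253 = 0.6829
χ² = 0.9254 + 0.7556 + 0.8364 + 0.6829 = 3.20

3.20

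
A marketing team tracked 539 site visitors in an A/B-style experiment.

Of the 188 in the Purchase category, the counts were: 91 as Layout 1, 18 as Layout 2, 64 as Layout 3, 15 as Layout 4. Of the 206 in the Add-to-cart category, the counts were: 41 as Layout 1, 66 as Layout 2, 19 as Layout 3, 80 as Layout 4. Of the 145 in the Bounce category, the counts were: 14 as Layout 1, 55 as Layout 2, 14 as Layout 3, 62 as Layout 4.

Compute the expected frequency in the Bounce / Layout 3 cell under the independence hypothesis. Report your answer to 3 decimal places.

26.095

Row total (Bounce) = 145; column total (Layout 3) = 97; grand total N = 539.
Expected count = (row total × column total) / N = 145 × 97 / 539 = 26.095.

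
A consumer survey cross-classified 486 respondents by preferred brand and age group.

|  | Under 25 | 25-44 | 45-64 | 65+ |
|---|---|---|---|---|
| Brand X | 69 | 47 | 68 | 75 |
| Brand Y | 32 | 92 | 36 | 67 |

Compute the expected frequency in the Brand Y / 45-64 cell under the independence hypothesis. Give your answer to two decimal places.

Row total (Brand Y) = 227; column total (45-64) = 104; grand total N = 486.
Expected count = (row total × column total) / N = 227 × 104 / 486 = 48.58.

48.58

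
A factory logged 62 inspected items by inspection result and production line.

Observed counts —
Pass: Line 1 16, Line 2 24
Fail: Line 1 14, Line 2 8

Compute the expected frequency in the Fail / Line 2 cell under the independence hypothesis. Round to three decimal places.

11.355

Row total (Fail) = 22; column total (Line 2) = 32; grand total N = 62.
Expected count = (row total × column total) / N = 22 × 32 / 62 = 11.355.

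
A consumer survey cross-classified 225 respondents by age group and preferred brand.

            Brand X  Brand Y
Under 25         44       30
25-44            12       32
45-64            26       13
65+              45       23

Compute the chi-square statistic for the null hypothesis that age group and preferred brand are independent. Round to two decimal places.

Row totals: 74, 44, 39, 68. Column totals: 127, 98. Grand total N = 225.
Expected counts (row total × column total / N):
  Under 25, Brand X: 74×127/225 = 41.769
  Under 25, Brand Y: 74×98/225 = 32.231
  25-44, Brand X: 44×127/225 = 24.836
  25-44, Brand Y: 44×98/225 = 19.164
  45-64, Brand X: 39×127/225 = 22.013
  45-64, Brand Y: 39×98/225 = 16.987
  65+, Brand X: 68×127/225 = 38.382
  65+, Brand Y: 68×98/225 = 29.618
Contributions (O − E)²/E:
  (44 − 41.769)²/41.769 = 0.1192
  (30 − 32.231)²/32.231 = 0.1544
  (12 − 24.836)²/24.836 = 6.6340
  (32 − 19.164)²/19.164 = 8.5975
  (26 − 22.013)²/22.013 = 0.7221
  (13 − 16.987)²/16.987 = 0.9358
  (45 − 38.382)²/38.382 = 1.1411
  (23 − 29.618)²/29.618 = 1.4788
χ² = 0.1192 + 0.1544 + 6.6340 + 8.5975 + 0.7221 + 0.9358 + 1.1411 + 1.4788 = 19.78

19.78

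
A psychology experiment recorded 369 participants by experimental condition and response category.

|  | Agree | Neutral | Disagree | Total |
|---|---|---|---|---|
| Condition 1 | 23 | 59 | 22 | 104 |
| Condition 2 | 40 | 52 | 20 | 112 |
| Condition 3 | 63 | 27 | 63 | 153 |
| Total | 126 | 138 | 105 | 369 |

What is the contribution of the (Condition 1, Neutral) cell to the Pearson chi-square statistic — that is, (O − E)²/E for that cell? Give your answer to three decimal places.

Row total (Condition 1) = 104; column total (Neutral) = 138; N = 369.
Expected count E = 104 × 138 / 369 = 38.8943.
Contribution = (O − E)²/E = (59 − 38.8943)² / 38.8943 = 10.393.

10.393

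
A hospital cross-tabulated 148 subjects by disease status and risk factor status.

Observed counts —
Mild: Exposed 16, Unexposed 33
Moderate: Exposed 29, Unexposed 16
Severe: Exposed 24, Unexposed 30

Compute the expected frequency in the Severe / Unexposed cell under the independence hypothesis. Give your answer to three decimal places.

28.824

Row total (Severe) = 54; column total (Unexposed) = 79; grand total N = 148.
Expected count = (row total × column total) / N = 54 × 79 / 148 = 28.824.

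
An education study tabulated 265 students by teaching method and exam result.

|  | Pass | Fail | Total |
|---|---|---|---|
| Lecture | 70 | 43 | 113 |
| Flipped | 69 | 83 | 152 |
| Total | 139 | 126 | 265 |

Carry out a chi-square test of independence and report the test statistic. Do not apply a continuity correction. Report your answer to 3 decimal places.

7.120

Grand total N = 265.
Expected counts (row total × column total / N):
  Lecture, Pass: 113×139/265 = 59.2717
  Lecture, Fail: 113×126/265 = 53.7283
  Flipped, Pass: 152×139/265 = 79.7283
  Flipped, Fail: 152×126/265 = 72.2717
Contributions (O − E)²/E:
  (70 − 59.2717)²/59.2717 = 1.9418
  (43 − 53.7283)²/53.7283 = 2.1422
  (69 − 79.7283)²/79.7283 = 1.4436
  (83 − 72.2717)²/72.2717 = 1.5926
χ² = 1.9418 + 2.1422 + 1.4436 + 1.5926 = 7.120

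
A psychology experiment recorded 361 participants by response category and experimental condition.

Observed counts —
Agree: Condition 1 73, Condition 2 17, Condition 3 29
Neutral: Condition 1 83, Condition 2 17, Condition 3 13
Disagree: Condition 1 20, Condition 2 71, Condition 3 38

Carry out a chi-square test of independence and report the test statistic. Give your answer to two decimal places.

102.91

Row totals: 119, 113, 129. Column totals: 176, 105, 80. Grand total N = 361.
Expected counts (row total × column total / N):
  Agree, Condition 1: 119×176/361 = 58.017
  Agree, Condition 2: 119×105/361 = 34.612
  Agree, Condition 3: 119×80/361 = 26.371
  Neutral, Condition 1: 113×176/361 = 55.091
  Neutral, Condition 2: 113×105/361 = 32.867
  Neutral, Condition 3: 113×80/361 = 25.042
  Disagree, Condition 1: 129×176/361 = 62.892
  Disagree, Condition 2: 129×105/361 = 37.521
  Disagree, Condition 3: 129×80/361 = 28.587
Contributions (O − E)²/E:
  (73 − 58.017)²/58.017 = 3.8694
  (17 − 34.612)²/34.612 = 8.9617
  (29 − 26.371)²/26.371 = 0.2621
  (83 − 55.091)²/55.091 = 14.1386
  (17 − 32.867)²/32.867 = 7.6600
  (13 − 25.042)²/25.042 = 5.7907
  (20 − 62.892)²/62.892 = 29.2521
  (71 − 37.521)²/37.521 = 29.8724
  (38 − 28.587)²/28.587 = 3.0995
χ² = 3.8694 + 8.9617 + 0.2621 + 14.1386 + 7.6600 + 5.7907 + 29.2521 + 29.8724 + 3.0995 = 102.91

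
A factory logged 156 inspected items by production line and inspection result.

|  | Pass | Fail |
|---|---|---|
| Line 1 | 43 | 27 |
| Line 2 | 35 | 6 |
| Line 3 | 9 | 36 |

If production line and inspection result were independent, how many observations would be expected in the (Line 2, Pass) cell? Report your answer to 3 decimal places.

22.865

Row total (Line 2) = 41; column total (Pass) = 87; grand total N = 156.
Expected count = (row total × column total) / N = 41 × 87 / 156 = 22.865.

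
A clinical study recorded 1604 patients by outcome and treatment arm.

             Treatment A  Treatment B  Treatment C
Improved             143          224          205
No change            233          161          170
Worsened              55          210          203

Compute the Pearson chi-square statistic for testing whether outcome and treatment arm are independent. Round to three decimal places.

116.171

Row totals: 572, 564, 468. Column totals: 431, 595, 578. Grand total N = 1604.
Expected counts (row total × column total / N):
  Improved, Treatment A: 572×431/1604 = 153.6983
  Improved, Treatment B: 572×595/1604 = 212.1820
  Improved, Treatment C: 572×578/1604 = 206.1197
  No change, Treatment A: 564×431/1604 = 151.5486
  No change, Treatment B: 564×595/1604 = 209.2145
  No change, Treatment C: 564×578/1604 = 203.2369
  Worsened, Treatment A: 468×431/1604 = 125.7531
  Worsened, Treatment B: 468×595/1604 = 173.6035
  Worsened, Treatment C: 468×578/1604 = 168.6434
Contributions (O − E)²/E:
  (143 − 153.6983)²/153.6983 = 0.7447
  (224 − 212.1820)²/212.1820 = 0.6582
  (205 − 206.1197)²/206.1197 = 0.0061
  (233 − 151.5486)²/151.5486 = 43.7769
  (161 − 209.2145)²/209.2145 = 11.1113
  (170 − 203.2369)²/203.2369 = 5.4355
  (55 − 125.7531)²/125.7531 = 39.8082
  (210 − 173.6035)²/173.6035 = 7.6306
  (203 − 168.6434)²/168.6434 = 6.9992
χ² = 0.7447 + 0.6582 + 0.0061 + 43.7769 + 11.1113 + 5.4355 + 39.8082 + 7.6306 + 6.9992 = 116.171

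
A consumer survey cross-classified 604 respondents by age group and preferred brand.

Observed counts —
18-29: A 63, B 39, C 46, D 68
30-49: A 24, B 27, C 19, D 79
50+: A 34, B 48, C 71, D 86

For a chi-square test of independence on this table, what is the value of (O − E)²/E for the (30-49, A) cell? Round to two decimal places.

1.15

Row total (30-49) = 149; column total (A) = 121; N = 604.
Expected count E = 149 × 121 / 604 = 29.849.
Contribution = (O − E)²/E = (24 − 29.849)² / 29.849 = 1.15.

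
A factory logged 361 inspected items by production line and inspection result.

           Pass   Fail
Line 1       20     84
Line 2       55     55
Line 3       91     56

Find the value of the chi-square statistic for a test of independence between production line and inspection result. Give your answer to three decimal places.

45.683

Row totals: 104, 110, 147. Column totals: 166, 195. Grand total N = 361.
Expected counts (row total × column total / N):
  Line 1, Pass: 104×166/361 = 47.8227
  Line 1, Fail: 104×195/361 = 56.1773
  Line 2, Pass: 110×166/361 = 50.5817
  Line 2, Fail: 110×195/361 = 59.4183
  Line 3, Pass: 147×166/361 = 67.5956
  Line 3, Fail: 147×195/361 = 79.4044
Contributions (O − E)²/E:
  (20 − 47.8227)²/47.8227 = 16.1869
  (84 − 56.1773)²/56.1773 = 13.7796
  (55 − 50.5817)²/50.5817 = 0.3859
  (55 − 59.4183)²/59.4183 = 0.3285
  (91 − 67.5956)²/67.5956 = 8.1036
  (56 − 79.4044)²/79.4044 = 6.8984
χ² = 16.1869 + 13.7796 + 0.3859 + 0.3285 + 8.1036 + 6.8984 = 45.683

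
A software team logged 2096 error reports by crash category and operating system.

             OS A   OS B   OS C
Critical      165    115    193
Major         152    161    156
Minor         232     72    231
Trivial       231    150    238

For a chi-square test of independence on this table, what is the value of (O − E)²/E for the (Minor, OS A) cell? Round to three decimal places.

Row total (Minor) = 535; column total (OS A) = 780; N = 2096.
Expected count E = 535 × 780 / 2096 = 199.0935.
Contribution = (O − E)²/E = (232 − 199.0935)² / 199.0935 = 5.439.

5.439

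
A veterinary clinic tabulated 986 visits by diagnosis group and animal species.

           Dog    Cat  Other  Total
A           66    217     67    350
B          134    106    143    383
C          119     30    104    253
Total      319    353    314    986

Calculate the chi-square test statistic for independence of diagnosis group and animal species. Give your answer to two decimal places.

180.24

Grand total N = 986.
Expected counts (row total × column total / N):
  A, Dog: 350×319/986 = 113.235
  A, Cat: 350×353/986 = 125.304
  A, Other: 350×314/986 = 111.460
  B, Dog: 383×319/986 = 123.912
  B, Cat: 383×353/986 = 137.119
  B, Other: 383×314/986 = 121.970
  C, Dog: 253×319/986 = 81.853
  C, Cat: 253×353/986 = 90.577
  C, Other: 253×314/986 = 80.570
Contributions (O − E)²/E:
  (66 − 113.235)²/113.235 = 19.7037
  (217 − 125.304)²/125.304 = 67.1021
  (67 − 111.460)²/111.460 = 17.7345
  (134 − 123.912)²/123.912 = 0.8213
  (106 − 137.119)²/137.119 = 7.0624
  (143 − 121.970)²/121.970 = 3.6260
  (119 − 81.853)²/81.853 = 16.8583
  (30 − 90.577)²/90.577 = 40.5133
  (104 − 80.570)²/80.570 = 6.8135
χ² = 19.7037 + 67.1021 + 17.7345 + 0.8213 + 7.0624 + 3.6260 + 16.8583 + 40.5133 + 6.8135 = 180.24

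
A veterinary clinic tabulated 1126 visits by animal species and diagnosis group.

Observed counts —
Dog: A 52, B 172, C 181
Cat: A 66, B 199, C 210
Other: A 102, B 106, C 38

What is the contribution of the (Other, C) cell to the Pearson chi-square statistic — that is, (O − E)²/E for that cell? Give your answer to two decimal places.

Row total (Other) = 246; column total (C) = 429; N = 1126.
Expected count E = 246 × 429 / 1126 = 93.725.
Contribution = (O − E)²/E = (38 − 93.725)² / 93.725 = 33.13.

33.13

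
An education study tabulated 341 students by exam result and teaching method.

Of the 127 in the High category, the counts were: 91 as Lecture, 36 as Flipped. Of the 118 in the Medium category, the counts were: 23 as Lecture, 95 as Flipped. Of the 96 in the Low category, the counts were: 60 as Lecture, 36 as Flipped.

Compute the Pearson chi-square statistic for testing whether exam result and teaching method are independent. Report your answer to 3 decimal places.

73.638

Row totals: 127, 118, 96. Column totals: 174, 167. Grand total N = 341.
Expected counts (row total × column total / N):
  High, Lecture: 127×174/341 = 64.8035
  High, Flipped: 127×167/341 = 62.1965
  Medium, Lecture: 118×174/341 = 60.2111
  Medium, Flipped: 118×167/341 = 57.7889
  Low, Lecture: 96×174/341 = 48.9853
  Low, Flipped: 96×167/341 = 47.0147
Contributions (O − E)²/E:
  (91 − 64.8035)²/64.8035 = 10.5898
  (36 − 62.1965)²/62.1965 = 11.0337
  (23 − 60.2111)²/60.2111 = 22.9969
  (95 − 57.7889)²/57.7889 = 23.9608
  (60 − 48.9853)²/48.9853 = 2.4767
  (36 − 47.0147)²/47.0147 = 2.5805
χ² = 10.5898 + 11.0337 + 22.9969 + 23.9608 + 2.4767 + 2.5805 = 73.638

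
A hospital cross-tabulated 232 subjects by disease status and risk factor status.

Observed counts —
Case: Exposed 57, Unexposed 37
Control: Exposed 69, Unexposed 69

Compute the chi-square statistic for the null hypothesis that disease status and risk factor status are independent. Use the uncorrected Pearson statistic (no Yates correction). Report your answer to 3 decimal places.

2.550

Row totals: 94, 138. Column totals: 126, 106. Grand total N = 232.
Expected counts (row total × column total / N):
  Case, Exposed: 94×126/232 = 51.0517
  Case, Unexposed: 94×106/232 = 42.9483
  Control, Exposed: 138×126/232 = 74.9483
  Control, Unexposed: 138×106/232 = 63.0517
Contributions (O − E)²/E:
  (57 − 51.0517)²/51.0517 = 0.6931
  (37 − 42.9483)²/42.9483 = 0.8238
  (69 − 74.9483)²/74.9483 = 0.4721
  (69 − 63.0517)²/63.0517 = 0.5612
χ² = 0.6931 + 0.8238 + 0.4721 + 0.5612 = 2.550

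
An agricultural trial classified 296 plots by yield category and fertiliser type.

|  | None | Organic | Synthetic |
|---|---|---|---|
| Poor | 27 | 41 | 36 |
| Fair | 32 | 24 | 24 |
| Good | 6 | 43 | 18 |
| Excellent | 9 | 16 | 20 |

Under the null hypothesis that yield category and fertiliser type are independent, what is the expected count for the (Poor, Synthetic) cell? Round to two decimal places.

34.43

Row total (Poor) = 104; column total (Synthetic) = 98; grand total N = 296.
Expected count = (row total × column total) / N = 104 × 98 / 296 = 34.43.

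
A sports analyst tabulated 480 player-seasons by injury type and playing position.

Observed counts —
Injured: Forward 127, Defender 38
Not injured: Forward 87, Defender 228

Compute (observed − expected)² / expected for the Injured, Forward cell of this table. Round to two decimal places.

38.82

Row total (Injured) = 165; column total (Forward) = 214; N = 480.
Expected count E = 165 × 214 / 480 = 73.562.
Contribution = (O − E)²/E = (127 − 73.562)² / 73.562 = 38.82.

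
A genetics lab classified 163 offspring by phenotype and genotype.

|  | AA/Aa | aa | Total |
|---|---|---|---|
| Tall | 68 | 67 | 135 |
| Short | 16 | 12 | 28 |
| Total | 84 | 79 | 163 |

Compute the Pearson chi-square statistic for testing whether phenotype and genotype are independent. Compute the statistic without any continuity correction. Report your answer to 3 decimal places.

Grand total N = 163.
Expected counts (row total × column total / N):
  Tall, AA/Aa: 135×84/163 = 69.5706
  Tall, aa: 135×79/163 = 65.4294
  Short, AA/Aa: 28×84/163 = 14.4294
  Short, aa: 28×79/163 = 13.5706
Contributions (O − E)²/E:
  (68 − 69.5706)²/69.5706 = 0.0355
  (67 − 65.4294)²/65.4294 = 0.0377
  (16 − 14.4294)²/14.4294 = 0.1710
  (12 − 13.5706)²/13.5706 = 0.1818
χ² = 0.0355 + 0.0377 + 0.1710 + 0.1818 = 0.426

0.426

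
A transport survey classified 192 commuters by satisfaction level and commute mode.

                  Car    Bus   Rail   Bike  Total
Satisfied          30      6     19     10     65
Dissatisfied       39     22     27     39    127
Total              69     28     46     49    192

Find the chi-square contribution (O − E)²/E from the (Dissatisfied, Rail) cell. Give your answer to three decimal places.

0.386

Row total (Dissatisfied) = 127; column total (Rail) = 46; N = 192.
Expected count E = 127 × 46 / 192 = 30.4271.
Contribution = (O − E)²/E = (27 − 30.4271)² / 30.4271 = 0.386.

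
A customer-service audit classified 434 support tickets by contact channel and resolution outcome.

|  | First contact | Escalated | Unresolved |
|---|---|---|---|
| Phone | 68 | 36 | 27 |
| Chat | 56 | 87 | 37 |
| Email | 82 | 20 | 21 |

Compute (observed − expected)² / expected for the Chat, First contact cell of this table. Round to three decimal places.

10.143

Row total (Chat) = 180; column total (First contact) = 206; N = 434.
Expected count E = 180 × 206 / 434 = 85.4378.
Contribution = (O − E)²/E = (56 − 85.4378)² / 85.4378 = 10.143.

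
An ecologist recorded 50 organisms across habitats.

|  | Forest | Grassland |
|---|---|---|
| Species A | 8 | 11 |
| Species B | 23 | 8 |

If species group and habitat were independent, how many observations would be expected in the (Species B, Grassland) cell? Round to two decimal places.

11.78

Row total (Species B) = 31; column total (Grassland) = 19; grand total N = 50.
Expected count = (row total × column total) / N = 31 × 19 / 50 = 11.78.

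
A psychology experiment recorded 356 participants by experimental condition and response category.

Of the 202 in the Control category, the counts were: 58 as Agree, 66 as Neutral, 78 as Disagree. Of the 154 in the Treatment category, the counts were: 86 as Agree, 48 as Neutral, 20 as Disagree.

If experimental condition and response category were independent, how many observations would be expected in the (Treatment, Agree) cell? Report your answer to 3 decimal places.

62.292

Row total (Treatment) = 154; column total (Agree) = 144; grand total N = 356.
Expected count = (row total × column total) / N = 154 × 144 / 356 = 62.292.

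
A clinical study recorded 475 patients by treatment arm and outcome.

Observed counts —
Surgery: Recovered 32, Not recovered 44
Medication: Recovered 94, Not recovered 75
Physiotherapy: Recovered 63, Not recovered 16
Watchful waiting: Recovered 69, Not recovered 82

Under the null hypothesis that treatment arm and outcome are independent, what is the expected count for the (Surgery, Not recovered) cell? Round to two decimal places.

34.72

Row total (Surgery) = 76; column total (Not recovered) = 217; grand total N = 475.
Expected count = (row total × column total) / N = 76 × 217 / 475 = 34.72.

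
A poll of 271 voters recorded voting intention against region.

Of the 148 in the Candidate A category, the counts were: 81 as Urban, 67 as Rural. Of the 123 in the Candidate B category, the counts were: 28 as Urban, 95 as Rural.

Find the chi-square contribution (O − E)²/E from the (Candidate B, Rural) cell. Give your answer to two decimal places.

Row total (Candidate B) = 123; column total (Rural) = 162; N = 271.
Expected count E = 123 × 162 / 271 = 73.528.
Contribution = (O − E)²/E = (95 − 73.528)² / 73.528 = 6.27.

6.27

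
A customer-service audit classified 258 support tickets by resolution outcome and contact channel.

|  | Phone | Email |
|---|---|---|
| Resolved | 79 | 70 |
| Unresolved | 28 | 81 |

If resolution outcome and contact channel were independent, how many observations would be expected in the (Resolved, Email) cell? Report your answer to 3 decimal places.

87.205

Row total (Resolved) = 149; column total (Email) = 151; grand total N = 258.
Expected count = (row total × column total) / N = 149 × 151 / 258 = 87.205.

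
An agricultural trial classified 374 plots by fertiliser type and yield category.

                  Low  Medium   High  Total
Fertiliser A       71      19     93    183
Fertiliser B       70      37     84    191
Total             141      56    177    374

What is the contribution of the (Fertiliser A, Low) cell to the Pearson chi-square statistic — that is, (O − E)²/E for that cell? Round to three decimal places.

Row total (Fertiliser A) = 183; column total (Low) = 141; N = 374.
Expected count E = 183 × 141 / 374 = 68.9920.
Contribution = (O − E)²/E = (71 − 68.9920)² / 68.9920 = 0.058.

0.058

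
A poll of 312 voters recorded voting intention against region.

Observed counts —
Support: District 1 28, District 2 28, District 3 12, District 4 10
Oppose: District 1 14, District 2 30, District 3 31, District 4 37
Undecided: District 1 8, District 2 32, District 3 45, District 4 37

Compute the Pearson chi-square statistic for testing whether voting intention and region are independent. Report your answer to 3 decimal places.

44.369

Row totals: 78, 112, 122. Column totals: 50, 90, 88, 84. Grand total N = 312.
Expected counts (row total × column total / N):
  Support, District 1: 78×50/312 = 12.5000
  Support, District 2: 78×90/312 = 22.5000
  Support, District 3: 78×88/312 = 22.0000
  Support, District 4: 78×84/312 = 21.0000
  Oppose, District 1: 112×50/312 = 17.9487
  Oppose, District 2: 112×90/312 = 32.3077
  Oppose, District 3: 112×88/312 = 31.5897
  Oppose, District 4: 112×84/312 = 30.1538
  Undecided, District 1: 122×50/312 = 19.5513
  Undecided, District 2: 122×90/312 = 35.1923
  Undecided, District 3: 122×88/312 = 34.4103
  Undecided, District 4: 122×84/312 = 32.8462
Contributions (O − E)²/E:
  (28 − 12.5000)²/12.5000 = 19.2200
  (28 − 22.5000)²/22.5000 = 1.3444
  (12 − 22.0000)²/22.0000 = 4.5455
  (10 − 21.0000)²/21.0000 = 5.7619
  (14 − 17.9487)²/17.9487 = 0.8687
  (30 − 32.3077)²/32.3077 = 0.1648
  (31 − 31.5897)²/31.5897 = 0.0110
  (37 − 30.1538)²/30.1538 = 1.5544
  (8 − 19.5513)²/19.5513 = 6.8247
  (32 − 35.1923)²/35.1923 = 0.2896
  (45 − 34.4103)²/34.4103 = 3.2590
  (37 − 32.8462)²/32.8462 = 0.5253
χ² = 19.2200 + 1.3444 + 4.5455 + 5.7619 + 0.8687 + 0.1648 + 0.0110 + 1.5544 + 6.8247 + 0.2896 + 3.2590 + 0.5253 = 44.369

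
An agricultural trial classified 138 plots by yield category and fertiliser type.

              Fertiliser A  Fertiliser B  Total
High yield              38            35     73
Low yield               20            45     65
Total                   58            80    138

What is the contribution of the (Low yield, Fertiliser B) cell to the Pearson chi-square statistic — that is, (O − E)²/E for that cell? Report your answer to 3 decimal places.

Row total (Low yield) = 65; column total (Fertiliser B) = 80; N = 138.
Expected count E = 65 × 80 / 138 = 37.6812.
Contribution = (O − E)²/E = (45 − 37.6812)² / 37.6812 = 1.422.

1.422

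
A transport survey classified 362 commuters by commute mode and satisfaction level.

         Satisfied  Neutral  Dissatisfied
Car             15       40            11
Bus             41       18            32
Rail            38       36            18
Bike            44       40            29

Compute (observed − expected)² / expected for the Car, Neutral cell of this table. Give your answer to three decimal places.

Row total (Car) = 66; column total (Neutral) = 134; N = 362.
Expected count E = 66 × 134 / 362 = 24.4309.
Contribution = (O − E)²/E = (40 − 24.4309)² / 24.4309 = 9.922.

9.922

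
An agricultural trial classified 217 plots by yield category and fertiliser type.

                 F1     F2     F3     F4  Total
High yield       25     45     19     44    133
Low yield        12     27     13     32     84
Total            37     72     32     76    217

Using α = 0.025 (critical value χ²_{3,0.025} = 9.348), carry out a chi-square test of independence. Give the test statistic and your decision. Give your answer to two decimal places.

Grand total N = 217.
Expected counts (row total × column total / N):
  High yield, F1: 133×37/217 = 22.677
  High yield, F2: 133×72/217 = 44.129
  High yield, F3: 133×32/217 = 19.613
  High yield, F4: 133×76/217 = 46.581
  Low yield, F1: 84×37/217 = 14.323
  Low yield, F2: 84×72/217 = 27.871
  Low yield, F3: 84×32/217 = 12.387
  Low yield, F4: 84×76/217 = 29.419
Contributions (O − E)²/E:
  (25 − 22.677)²/22.677 = 0.2380
  (45 − 44.129)²/44.129 = 0.0172
  (19 − 19.613)²/19.613 = 0.0192
  (44 − 46.581)²/46.581 = 0.1430
  (12 − 14.323)²/14.323 = 0.3768
  (27 − 27.871)²/27.871 = 0.0272
  (13 − 12.387)²/12.387 = 0.0303
  (32 − 29.419)²/29.419 = 0.2264
χ² = 0.2380 + 0.0172 + 0.0192 + 0.1430 + 0.3768 + 0.0272 + 0.0303 + 0.2264 = 1.08
df = (2−1)(4−1) = 3. Since 1.08 < 9.348, fail to reject the null hypothesis of independence at α = 0.025.

1.08; fail to reject H₀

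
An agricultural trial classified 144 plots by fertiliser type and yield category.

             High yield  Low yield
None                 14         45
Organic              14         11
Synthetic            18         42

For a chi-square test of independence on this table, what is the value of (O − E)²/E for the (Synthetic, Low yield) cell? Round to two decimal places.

0.03

Row total (Synthetic) = 60; column total (Low yield) = 98; N = 144.
Expected count E = 60 × 98 / 144 = 40.833.
Contribution = (O − E)²/E = (42 − 40.833)² / 40.833 = 0.03.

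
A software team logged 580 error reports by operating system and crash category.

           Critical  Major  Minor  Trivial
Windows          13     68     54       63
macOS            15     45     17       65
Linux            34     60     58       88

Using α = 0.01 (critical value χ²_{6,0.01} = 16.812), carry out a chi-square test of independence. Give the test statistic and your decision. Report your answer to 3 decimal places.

Row totals: 198, 142, 240. Column totals: 62, 173, 129, 216. Grand total N = 580.
Expected counts (row total × column total / N):
  Windows, Critical: 198×62/580 = 21.1655
  Windows, Major: 198×173/580 = 59.0586
  Windows, Minor: 198×129/580 = 44.0379
  Windows, Trivial: 198×216/580 = 73.7379
  macOS, Critical: 142×62/580 = 15.1793
  macOS, Major: 142×173/580 = 42.3552
  macOS, Minor: 142×129/580 = 31.5828
  macOS, Trivial: 142×216/580 = 52.8828
  Linux, Critical: 240×62/580 = 25.6552
  Linux, Major: 240×173/580 = 71.5862
  Linux, Minor: 240×129/580 = 53.3793
  Linux, Trivial: 240×216/580 = 89.3793
Contributions (O − E)²/E:
  (13 − 21.1655)²/21.1655 = 3.1502
  (68 − 59.0586)²/59.0586 = 1.3537
  (54 − 44.0379)²/44.0379 = 2.2536
  (63 − 73.7379)²/73.7379 = 1.5637
  (15 − 15.1793)²/15.1793 = 0.0021
  (45 − 42.3552)²/42.3552 = 0.1652
  (17 − 31.5828)²/31.5828 = 6.7334
  (65 − 52.8828)²/52.8828 = 2.7765
  (34 − 25.6552)²/25.6552 = 2.7143
  (60 − 71.5862)²/71.5862 = 1.8752
  (58 − 53.3793)²/53.3793 = 0.4000
  (88 − 89.3793)²/89.3793 = 0.0213
χ² = 3.1502 + 1.3537 + 2.2536 + 1.5637 + 0.0021 + 0.1652 + 6.7334 + 2.7765 + 2.7143 + 1.8752 + 0.4000 + 0.0213 = 23.009
df = (3−1)(4−1) = 6. Since 23.009 > 16.812, reject the null hypothesis of independence at α = 0.01.

23.009; reject H₀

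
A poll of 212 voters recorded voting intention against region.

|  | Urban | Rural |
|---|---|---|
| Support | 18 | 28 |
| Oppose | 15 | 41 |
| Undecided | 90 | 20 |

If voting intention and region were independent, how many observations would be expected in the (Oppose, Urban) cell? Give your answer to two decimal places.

Row total (Oppose) = 56; column total (Urban) = 123; grand total N = 212.
Expected count = (row total × column total) / N = 56 × 123 / 212 = 32.49.

32.49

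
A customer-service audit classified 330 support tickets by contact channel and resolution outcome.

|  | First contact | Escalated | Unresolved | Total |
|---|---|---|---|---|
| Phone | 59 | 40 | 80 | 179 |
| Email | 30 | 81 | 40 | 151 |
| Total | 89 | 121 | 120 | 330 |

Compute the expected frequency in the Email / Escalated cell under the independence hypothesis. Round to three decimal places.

Row total (Email) = 151; column total (Escalated) = 121; grand total N = 330.
Expected count = (row total × column total) / N = 151 × 121 / 330 = 55.367.

55.367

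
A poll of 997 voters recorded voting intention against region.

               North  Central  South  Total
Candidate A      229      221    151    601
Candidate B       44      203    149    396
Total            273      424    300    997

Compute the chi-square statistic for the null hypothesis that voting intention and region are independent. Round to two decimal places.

87.70

Grand total N = 997.
Expected counts (row total × column total / N):
  Candidate A, North: 601×273/997 = 164.567
  Candidate A, Central: 601×424/997 = 255.591
  Candidate A, South: 601×300/997 = 180.843
  Candidate B, North: 396×273/997 = 108.433
  Candidate B, Central: 396×424/997 = 168.409
  Candidate B, South: 396×300/997 = 119.157
Contributions (O − E)²/E:
  (229 − 164.567)²/164.567 = 25.2275
  (221 − 255.591)²/255.591 = 4.6815
  (151 − 180.843)²/180.843 = 4.9247
  (44 − 108.433)²/108.433 = 38.2873
  (203 − 168.409)²/168.409 = 7.1049
  (149 − 119.157)²/119.157 = 7.4742
χ² = 25.2275 + 4.6815 + 4.9247 + 38.2873 + 7.1049 + 7.4742 = 87.70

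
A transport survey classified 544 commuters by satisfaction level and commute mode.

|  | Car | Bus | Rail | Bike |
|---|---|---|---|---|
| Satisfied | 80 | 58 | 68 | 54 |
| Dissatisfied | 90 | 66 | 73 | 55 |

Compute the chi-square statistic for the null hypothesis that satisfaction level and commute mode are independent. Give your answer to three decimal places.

Row totals: 260, 284. Column totals: 170, 124, 141, 109. Grand total N = 544.
Expected counts (row total × column total / N):
  Satisfied, Car: 260×170/544 = 81.2500
  Satisfied, Bus: 260×124/544 = 59.2647
  Satisfied, Rail: 260×141/544 = 67.3897
  Satisfied, Bike: 260×109/544 = 52.0956
  Dissatisfied, Car: 284×170/544 = 88.7500
  Dissatisfied, Bus: 284×124/544 = 64.7353
  Dissatisfied, Rail: 284×141/544 = 73.6103
  Dissatisfied, Bike: 284×109/544 = 56.9044
Contributions (O − E)²/E:
  (80 − 81.2500)²/81.2500 = 0.0192
  (58 − 59.2647)²/59.2647 = 0.0270
  (68 − 67.3897)²/67.3897 = 0.0055
  (54 − 52.0956)²/52.0956 = 0.0696
  (90 − 88.7500)²/88.7500 = 0.0176
  (66 − 64.7353)²/64.7353 = 0.0247
  (73 − 73.6103)²/73.6103 = 0.0051
  (55 − 56.9044)²/56.9044 = 0.0637
χ² = 0.0192 + 0.0270 + 0.0055 + 0.0696 + 0.0176 + 0.0247 + 0.0051 + 0.0637 = 0.232

0.232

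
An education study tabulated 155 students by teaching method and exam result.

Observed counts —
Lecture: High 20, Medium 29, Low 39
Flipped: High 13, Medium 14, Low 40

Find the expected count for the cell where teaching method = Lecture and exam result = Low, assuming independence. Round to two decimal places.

Row total (Lecture) = 88; column total (Low) = 79; grand total N = 155.
Expected count = (row total × column total) / N = 88 × 79 / 155 = 44.85.

44.85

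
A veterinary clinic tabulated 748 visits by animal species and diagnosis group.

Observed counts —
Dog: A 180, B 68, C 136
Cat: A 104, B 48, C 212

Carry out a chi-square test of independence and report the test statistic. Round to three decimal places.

Row totals: 384, 364. Column totals: 284, 116, 348. Grand total N = 748.
Expected counts (row total × column total / N):
  Dog, A: 384×284/748 = 145.7968
  Dog, B: 384×116/748 = 59.5508
  Dog, C: 384×348/748 = 178.6524
  Cat, A: 364×284/748 = 138.2032
  Cat, B: 364×116/748 = 56.4492
  Cat, C: 364×348/748 = 169.3476
Contributions (O − E)²/E:
  (180 − 145.7968)²/145.7968 = 8.0239
  (68 − 59.5508)²/59.5508 = 1.1988
  (136 − 178.6524)²/178.6524 = 10.1831
  (104 − 138.2032)²/138.2032 = 8.4648
  (48 − 56.4492)²/56.4492 = 1.2647
  (212 − 169.3476)²/169.3476 = 10.7426
χ² = 8.0239 + 1.1988 + 10.1831 + 8.4648 + 1.2647 + 10.7426 = 39.878

39.878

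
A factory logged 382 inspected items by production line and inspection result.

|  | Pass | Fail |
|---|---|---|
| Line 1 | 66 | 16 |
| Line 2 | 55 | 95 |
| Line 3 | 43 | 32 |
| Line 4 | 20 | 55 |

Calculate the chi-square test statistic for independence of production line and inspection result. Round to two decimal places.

58.67

Row totals: 82, 150, 75, 75. Column totals: 184, 198. Grand total N = 382.
Expected counts (row total × column total / N):
  Line 1, Pass: 82×184/382 = 39.497
  Line 1, Fail: 82×198/382 = 42.503
  Line 2, Pass: 150×184/382 = 72.251
  Line 2, Fail: 150×198/382 = 77.749
  Line 3, Pass: 75×184/382 = 36.126
  Line 3, Fail: 75×198/382 = 38.874
  Line 4, Pass: 75×184/382 = 36.126
  Line 4, Fail: 75×198/382 = 38.874
Contributions (O − E)²/E:
  (66 − 39.497)²/39.497 = 17.7839
  (16 − 42.503)²/42.503 = 16.5261
  (55 − 72.251)²/72.251 = 4.1189
  (95 − 77.749)²/77.749 = 3.8277
  (43 − 36.126)²/36.126 = 1.3080
  (32 − 38.874)²/38.874 = 1.2155
  (20 − 36.126)²/36.126 = 7.1984
  (55 − 38.874)²/38.874 = 6.6895
χ² = 17.7839 + 16.5261 + 4.1189 + 3.8277 + 1.3080 + 1.2155 + 7.1984 + 6.6895 = 58.67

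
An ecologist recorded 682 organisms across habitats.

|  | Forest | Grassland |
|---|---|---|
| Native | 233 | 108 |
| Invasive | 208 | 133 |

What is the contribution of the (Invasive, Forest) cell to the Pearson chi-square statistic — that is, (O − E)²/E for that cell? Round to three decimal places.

0.709

Row total (Invasive) = 341; column total (Forest) = 441; N = 682.
Expected count E = 341 × 441 / 682 = 220.5000.
Contribution = (O − E)²/E = (208 − 220.5000)² / 220.5000 = 0.709.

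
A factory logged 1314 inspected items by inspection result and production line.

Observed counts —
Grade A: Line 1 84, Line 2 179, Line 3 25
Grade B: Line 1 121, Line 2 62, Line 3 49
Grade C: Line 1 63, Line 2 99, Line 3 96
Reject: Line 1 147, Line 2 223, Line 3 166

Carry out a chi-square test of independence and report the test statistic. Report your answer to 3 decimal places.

Row totals: 288, 232, 258, 536. Column totals: 415, 563, 336. Grand total N = 1314.
Expected counts (row total × column total / N):
  Grade A, Line 1: 288×415/1314 = 90.9589
  Grade A, Line 2: 288×563/1314 = 123.3973
  Grade A, Line 3: 288×336/1314 = 73.6438
  Grade B, Line 1: 232×415/1314 = 73.2725
  Grade B, Line 2: 232×563/1314 = 99.4033
  Grade B, Line 3: 232×336/1314 = 59.3242
  Grade C, Line 1: 258×415/1314 = 81.4840
  Grade C, Line 2: 258×563/1314 = 110.5434
  Grade C, Line 3: 258×336/1314 = 65.9726
  Reject, Line 1: 536×415/1314 = 169.2846
  Reject, Line 2: 536×563/1314 = 229.6560
  Reject, Line 3: 536×336/1314 = 137.0594
Contributions (O − E)²/E:
  (84 − 90.9589)²/90.9589 = 0.5324
  (179 − 123.3973)²/123.3973 = 25.0545
  (25 − 73.6438)²/73.6438 = 32.1306
  (121 − 73.2725)²/73.2725 = 31.0883
  (62 − 99.4033)²/99.4033 = 14.0740
  (49 − 59.3242)²/59.3242 = 1.7967
  (63 − 81.4840)²/81.4840 = 4.1929
  (99 − 110.5434)²/110.5434 = 1.2054
  (96 − 65.9726)²/65.9726 = 13.6670
  (147 − 169.2846)²/169.2846 = 2.9335
  (223 − 229.6560)²/229.6560 = 0.1929
  (166 − 137.0594)²/137.0594 = 6.1109
χ² = 0.5324 + 25.0545 + 32.1306 + 31.0883 + 14.0740 + 1.7967 + 4.1929 + 1.2054 + 13.6670 + 2.9335 + 0.1929 + 6.1109 = 132.979

132.979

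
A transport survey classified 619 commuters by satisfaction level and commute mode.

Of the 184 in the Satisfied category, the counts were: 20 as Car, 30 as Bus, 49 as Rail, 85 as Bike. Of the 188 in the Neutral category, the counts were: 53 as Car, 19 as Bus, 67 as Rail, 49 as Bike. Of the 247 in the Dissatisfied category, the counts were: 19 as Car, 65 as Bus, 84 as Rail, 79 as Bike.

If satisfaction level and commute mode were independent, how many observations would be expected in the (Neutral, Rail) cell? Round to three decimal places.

Row total (Neutral) = 188; column total (Rail) = 200; grand total N = 619.
Expected count = (row total × column total) / N = 188 × 200 / 619 = 60.743.

60.743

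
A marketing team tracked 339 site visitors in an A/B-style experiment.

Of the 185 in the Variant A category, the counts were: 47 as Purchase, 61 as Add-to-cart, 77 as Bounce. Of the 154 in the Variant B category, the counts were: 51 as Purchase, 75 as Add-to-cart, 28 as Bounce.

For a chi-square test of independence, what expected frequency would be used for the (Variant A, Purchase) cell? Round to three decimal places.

53.481

Row total (Variant A) = 185; column total (Purchase) = 98; grand total N = 339.
Expected count = (row total × column total) / N = 185 × 98 / 339 = 53.481.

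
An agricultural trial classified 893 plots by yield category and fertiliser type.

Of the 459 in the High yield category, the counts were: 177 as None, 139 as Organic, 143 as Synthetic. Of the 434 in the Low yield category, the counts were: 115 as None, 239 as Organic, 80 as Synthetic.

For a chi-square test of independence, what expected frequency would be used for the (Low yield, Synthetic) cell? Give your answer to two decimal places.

Row total (Low yield) = 434; column total (Synthetic) = 223; grand total N = 893.
Expected count = (row total × column total) / N = 434 × 223 / 893 = 108.38.

108.38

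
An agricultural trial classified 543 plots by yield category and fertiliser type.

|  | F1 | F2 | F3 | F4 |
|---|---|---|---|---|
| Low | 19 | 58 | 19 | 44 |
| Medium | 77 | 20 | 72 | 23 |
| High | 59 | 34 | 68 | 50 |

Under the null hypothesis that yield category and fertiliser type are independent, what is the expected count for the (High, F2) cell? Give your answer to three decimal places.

Row total (High) = 211; column total (F2) = 112; grand total N = 543.
Expected count = (row total × column total) / N = 211 × 112 / 543 = 43.521.

43.521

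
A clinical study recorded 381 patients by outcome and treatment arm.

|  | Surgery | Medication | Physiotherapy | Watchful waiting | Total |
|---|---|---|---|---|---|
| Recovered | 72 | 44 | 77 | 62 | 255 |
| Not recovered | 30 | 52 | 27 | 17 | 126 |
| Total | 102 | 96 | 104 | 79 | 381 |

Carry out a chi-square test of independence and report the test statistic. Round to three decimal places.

27.057

Grand total N = 381.
Expected counts (row total × column total / N):
  Recovered, Surgery: 255×102/381 = 68.2677
  Recovered, Medication: 255×96/381 = 64.2520
  Recovered, Physiotherapy: 255×104/381 = 69.6063
  Recovered, Watchful waiting: 255×79/381 = 52.8740
  Not recovered, Surgery: 126×102/381 = 33.7323
  Not recovered, Medication: 126×96/381 = 31.7480
  Not recovered, Physiotherapy: 126×104/381 = 34.3937
  Not recovered, Watchful waiting: 126×79/381 = 26.1260
Contributions (O − E)²/E:
  (72 − 68.2677)²/68.2677 = 0.2041
  (44 − 64.2520)²/64.2520 = 6.3834
  (77 − 69.6063)²/69.6063 = 0.7854
  (62 − 52.8740)²/52.8740 = 1.5751
  (30 − 33.7323)²/33.7323 = 0.4130
  (52 − 31.7480)²/31.7480 = 12.9187
  (27 − 34.3937)²/34.3937 = 1.5894
  (17 − 26.1260)²/26.1260 = 3.1878
χ² = 0.2041 + 6.3834 + 0.7854 + 1.5751 + 0.4130 + 12.9187 + 1.5894 + 3.1878 = 27.057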